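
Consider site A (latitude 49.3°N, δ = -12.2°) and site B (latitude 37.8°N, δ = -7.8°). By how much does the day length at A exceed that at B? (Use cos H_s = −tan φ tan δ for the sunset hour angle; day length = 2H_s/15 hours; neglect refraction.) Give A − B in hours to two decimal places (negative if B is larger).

A: H_s = arccos(−tan 49.3° · tan -12.2°) = 75.44°, so 2H_s/15 = 10.0587 h.
B: H_s = arccos(−tan 37.8° · tan -7.8°) = 83.90°, so 2H_s/15 = 11.1867 h.
A − B = 10.0587 − 11.1867 = -1.1280 h.

-1.13 h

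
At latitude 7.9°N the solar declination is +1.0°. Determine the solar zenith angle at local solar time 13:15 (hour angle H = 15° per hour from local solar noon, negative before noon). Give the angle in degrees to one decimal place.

19.9°

Hour angle H = 15° × (13.25 − 12) = 18.75°.
With φ = 7.9°, δ = 1.0°, H = 18.75°: sin φ sin δ = 0.0024, cos φ cos δ cos H = 0.9378, so cos θ_z = 0.9402.
θ_z = arccos(0.9402) = 19.91°.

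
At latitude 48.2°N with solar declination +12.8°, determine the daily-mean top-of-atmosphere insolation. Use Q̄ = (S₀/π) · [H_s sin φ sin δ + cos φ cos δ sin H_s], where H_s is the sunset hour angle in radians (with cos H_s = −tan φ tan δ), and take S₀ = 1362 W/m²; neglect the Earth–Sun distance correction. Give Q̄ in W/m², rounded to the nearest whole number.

The sunset hour angle satisfies cos H_s = −tan φ tan δ = -0.2541, giving H_s = 104.72°. In radians, H_s = 1.8277.
H_s sin φ sin δ = 1.8277 × 0.7455 × 0.2215 = 0.3018.
cos φ cos δ sin H_s = 0.6665 × 0.9751 × 0.9672 = 0.6286.
Q̄ = (1362/π) × (0.3018 + 0.6286) = 433.54 × 0.9304 = 403.37 W/m².

403 W/m²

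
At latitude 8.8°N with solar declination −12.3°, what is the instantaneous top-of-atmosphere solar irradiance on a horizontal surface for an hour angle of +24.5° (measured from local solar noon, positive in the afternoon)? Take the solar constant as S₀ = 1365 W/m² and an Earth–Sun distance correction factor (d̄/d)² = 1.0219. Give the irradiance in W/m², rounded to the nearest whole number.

cos θ_z = sin φ sin δ + cos φ cos δ cos H = (0.1530)(-0.2130) + (0.9882)(0.9770)(0.9100) = 0.8460.
Top-of-atmosphere irradiance = S₀ (d̄/d)² cos θ_z = 1365 × 1.0219 × 0.8460 = 1180.08 W/m².

1180 W/m²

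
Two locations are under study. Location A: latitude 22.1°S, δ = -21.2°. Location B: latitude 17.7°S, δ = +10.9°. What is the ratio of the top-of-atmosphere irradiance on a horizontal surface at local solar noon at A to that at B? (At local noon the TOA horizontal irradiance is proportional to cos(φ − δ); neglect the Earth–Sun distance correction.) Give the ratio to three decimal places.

A: cos θ_z = cos(-22.1° − (-21.2°)) = 0.9999.
B: cos θ_z = cos(-17.7° − (10.9°)) = 0.8780.
Ratio A/B = 0.9999 / 0.8780 = 1.1388.

1.139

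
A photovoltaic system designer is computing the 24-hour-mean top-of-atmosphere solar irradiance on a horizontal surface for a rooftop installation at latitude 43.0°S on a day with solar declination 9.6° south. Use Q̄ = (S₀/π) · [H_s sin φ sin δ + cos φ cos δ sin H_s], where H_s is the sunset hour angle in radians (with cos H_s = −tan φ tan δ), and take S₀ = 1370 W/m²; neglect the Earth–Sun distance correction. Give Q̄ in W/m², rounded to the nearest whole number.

396 W/m²

cos H_s = −tan(-43.0°) · tan(-9.6°) = -0.1577, so H_s = arccos(-0.1577) = 99.07°. In radians, H_s = 1.7291.
H_s sin φ sin δ = 1.7291 × -0.6820 × -0.1668 = 0.1967.
cos φ cos δ sin H_s = 0.7314 × 0.9860 × 0.9875 = 0.7121.
Q̄ = (1370/π) × (0.1967 + 0.7121) = 436.08 × 0.9088 = 396.31 W/m².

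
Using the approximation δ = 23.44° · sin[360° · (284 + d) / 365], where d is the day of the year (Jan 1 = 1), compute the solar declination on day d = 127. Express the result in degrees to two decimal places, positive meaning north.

360 × (284 + 127) / 365 = 405.370°; sin(405.370°) = 0.7117.
δ = 23.44 × 0.7117 = 16.682° ≈ +16.68°.

+16.68°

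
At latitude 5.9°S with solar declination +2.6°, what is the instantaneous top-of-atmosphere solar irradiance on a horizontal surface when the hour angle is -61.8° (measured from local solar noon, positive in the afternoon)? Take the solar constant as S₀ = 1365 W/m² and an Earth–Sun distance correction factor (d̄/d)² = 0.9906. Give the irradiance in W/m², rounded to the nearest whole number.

629 W/m²

cos θ_z = sin φ sin δ + cos φ cos δ cos H = (-0.1028)(0.0454) + (0.9947)(0.9990)(0.4726) = 0.4650.
Top-of-atmosphere irradiance = S₀ (d̄/d)² cos θ_z = 1365 × 0.9906 × 0.4650 = 628.76 W/m².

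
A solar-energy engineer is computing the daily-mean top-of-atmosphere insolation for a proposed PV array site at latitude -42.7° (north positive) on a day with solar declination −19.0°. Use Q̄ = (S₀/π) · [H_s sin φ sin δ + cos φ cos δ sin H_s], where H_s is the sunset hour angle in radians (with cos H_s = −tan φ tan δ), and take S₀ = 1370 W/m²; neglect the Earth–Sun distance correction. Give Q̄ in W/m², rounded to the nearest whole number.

470 W/m²

The sunset hour angle satisfies cos H_s = −tan φ tan δ = -0.3177, giving H_s = 108.52°. In radians, H_s = 1.8940.
H_s sin φ sin δ = 1.8940 × -0.6782 × -0.3256 = 0.4182.
cos φ cos δ sin H_s = 0.7349 × 0.9455 × 0.9482 = 0.6589.
Q̄ = (1370/π) × (0.4182 + 0.6589) = 436.08 × 1.0771 = 469.70 W/m².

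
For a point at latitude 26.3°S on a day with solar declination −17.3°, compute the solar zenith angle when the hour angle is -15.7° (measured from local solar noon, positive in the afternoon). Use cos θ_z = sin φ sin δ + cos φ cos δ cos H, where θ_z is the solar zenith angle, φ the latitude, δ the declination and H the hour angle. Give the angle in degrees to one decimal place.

With φ = -26.3°, δ = -17.3°, H = -15.70°: sin φ sin δ = 0.1318, cos φ cos δ cos H = 0.8240, so cos θ_z = 0.9558.
θ_z = arccos(0.9558) = 17.10°.

17.1°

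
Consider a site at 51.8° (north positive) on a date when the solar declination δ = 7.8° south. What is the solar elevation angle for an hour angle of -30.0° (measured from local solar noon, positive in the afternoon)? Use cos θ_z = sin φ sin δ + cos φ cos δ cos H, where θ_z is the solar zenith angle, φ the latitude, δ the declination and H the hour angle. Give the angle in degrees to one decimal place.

cos θ_z = sin φ sin δ + cos φ cos δ cos H = (0.7859)(-0.1357) + (0.6184)(0.9907)(0.8660) = 0.4239.
θ_z = arccos(0.4239) = 64.92°, so the elevation is 90° − 64.92° = 25.08°.

25.1°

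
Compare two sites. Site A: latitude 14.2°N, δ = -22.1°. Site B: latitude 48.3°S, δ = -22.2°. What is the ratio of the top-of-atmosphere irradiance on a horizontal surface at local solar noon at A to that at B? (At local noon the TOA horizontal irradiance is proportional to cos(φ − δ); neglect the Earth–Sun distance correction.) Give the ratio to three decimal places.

A: cos θ_z = cos(14.2° − (-22.1°)) = 0.8059.
B: cos θ_z = cos(-48.3° − (-22.2°)) = 0.8980.
Ratio A/B = 0.8059 / 0.8980 = 0.8974.

0.897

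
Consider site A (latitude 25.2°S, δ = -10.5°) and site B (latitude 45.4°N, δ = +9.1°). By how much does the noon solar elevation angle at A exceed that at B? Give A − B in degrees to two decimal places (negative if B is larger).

+21.60°

A: 90° − |-25.2 − (-10.5)| = 75.30°.
B: 90° − |45.4 − (9.1)| = 53.70°.
A − B = 75.30 − 53.70 = 21.60°.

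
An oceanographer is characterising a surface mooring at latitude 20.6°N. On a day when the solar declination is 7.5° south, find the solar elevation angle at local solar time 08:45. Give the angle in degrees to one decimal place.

Hour angle H = 15° × (8.75 − 12) = -48.75°.
With φ = 20.6°, δ = -7.5°, H = -48.75°: sin φ sin δ = -0.0459, cos φ cos δ cos H = 0.6119, so cos θ_z = 0.5660.
θ_z = arccos(0.5660) = 55.53°, so the elevation is 90° − 55.53° = 34.47°.

34.5°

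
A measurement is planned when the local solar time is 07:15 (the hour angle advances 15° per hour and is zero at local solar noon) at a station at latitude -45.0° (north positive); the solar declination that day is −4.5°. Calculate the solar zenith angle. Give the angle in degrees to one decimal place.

73.6°

Hour angle H = 15° × (7.25 − 12) = -71.25°.
cos θ_z = sin(-45.0°) sin(-4.5°) + cos(-45.0°) cos(-4.5°) cos(-71.25°) = 0.0555 + 0.2266 = 0.2821.
θ_z = arccos(0.2821) = 73.61°.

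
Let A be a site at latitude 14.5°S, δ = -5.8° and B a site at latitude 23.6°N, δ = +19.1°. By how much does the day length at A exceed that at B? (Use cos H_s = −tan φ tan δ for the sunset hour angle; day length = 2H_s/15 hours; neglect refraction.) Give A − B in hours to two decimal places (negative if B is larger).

A: H_s = arccos(−tan -14.5° · tan -5.8°) = 91.51°, so 2H_s/15 = 12.2013 h.
B: H_s = arccos(−tan 23.6° · tan 19.1°) = 98.70°, so 2H_s/15 = 13.1600 h.
A − B = 12.2013 − 13.1600 = -0.9587 h.

-0.96 h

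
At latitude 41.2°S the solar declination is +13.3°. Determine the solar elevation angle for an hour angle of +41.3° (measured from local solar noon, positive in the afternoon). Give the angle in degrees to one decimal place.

cos θ_z = sin φ sin δ + cos φ cos δ cos H = (-0.6587)(0.2300) + (0.7524)(0.9732)(0.7513) = 0.3986.
θ_z = arccos(0.3986) = 66.51°, so the elevation is 90° − 66.51° = 23.49°.

23.5°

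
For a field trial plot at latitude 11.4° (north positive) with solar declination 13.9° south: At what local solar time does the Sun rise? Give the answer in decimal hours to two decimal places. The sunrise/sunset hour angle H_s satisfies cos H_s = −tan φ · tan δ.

cos H_s = −tan(11.4°) · tan(-13.9°) = 0.0499, so H_s = arccos(0.0499) = 87.14°.
Sunrise is at 12 − H_s/15 = 12 − 5.809 = 6.191 h local solar time.

6.19 h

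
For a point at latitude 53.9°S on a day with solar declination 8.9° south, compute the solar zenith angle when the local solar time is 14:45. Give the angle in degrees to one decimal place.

55.8°

Hour angle H = 15° × (14.75 − 12) = 41.25°.
With φ = -53.9°, δ = -8.9°, H = 41.25°: sin φ sin δ = 0.1250, cos φ cos δ cos H = 0.4376, so cos θ_z = 0.5626.
θ_z = arccos(0.5626) = 55.76°.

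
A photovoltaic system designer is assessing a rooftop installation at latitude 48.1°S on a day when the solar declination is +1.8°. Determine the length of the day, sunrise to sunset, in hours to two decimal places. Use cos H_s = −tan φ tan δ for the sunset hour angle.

11.73 hours

−tan φ tan δ = −(-1.1145)(0.0314) = 0.0350; H_s = arccos(0.0350) = 87.99°.
Day length = 2 H_s / 15° h⁻¹ = 175.98° / 15 = 11.732 h.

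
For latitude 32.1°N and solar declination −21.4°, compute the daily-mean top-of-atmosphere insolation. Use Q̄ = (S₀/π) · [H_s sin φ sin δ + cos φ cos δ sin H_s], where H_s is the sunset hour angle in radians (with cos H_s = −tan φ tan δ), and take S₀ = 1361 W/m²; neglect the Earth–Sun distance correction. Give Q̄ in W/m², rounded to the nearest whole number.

220 W/m²

cos H_s = −tan(32.1°) · tan(-21.4°) = 0.2458, so H_s = arccos(0.2458) = 75.77°. In radians, H_s = 1.3224.
H_s sin φ sin δ = 1.3224 × 0.5314 × -0.3649 = -0.2564.
cos φ cos δ sin H_s = 0.8471 × 0.9311 × 0.9693 = 0.7645.
Q̄ = (1361/π) × (-0.2564 + 0.7645) = 433.22 × 0.5081 = 220.12 W/m².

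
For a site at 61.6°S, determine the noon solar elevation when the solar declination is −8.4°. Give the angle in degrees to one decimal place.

36.8°

At local solar noon the hour angle is zero, so the elevation is 90° − |φ − δ| = 90° − |-61.6° − (-8.4°)| = 90° − 53.2° = 36.8°.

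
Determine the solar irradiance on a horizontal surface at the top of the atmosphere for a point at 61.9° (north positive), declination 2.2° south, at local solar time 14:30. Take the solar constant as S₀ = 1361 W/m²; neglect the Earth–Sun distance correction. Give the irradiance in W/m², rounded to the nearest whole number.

Hour angle H = 15° × (14.5 − 12) = 37.50°.
cos θ_z = sin(61.9°) sin(-2.2°) + cos(61.9°) cos(-2.2°) cos(37.50°) = -0.0339 + 0.3734 = 0.3395.
Top-of-atmosphere irradiance = S₀ cos θ_z = 1361 × 0.3395 = 462.06 W/m².

462 W/m²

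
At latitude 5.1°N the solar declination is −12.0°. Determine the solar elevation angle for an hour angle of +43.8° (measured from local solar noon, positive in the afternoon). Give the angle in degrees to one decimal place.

cos θ_z = sin(5.1°) sin(-12.0°) + cos(5.1°) cos(-12.0°) cos(43.80°) = -0.0185 + 0.7032 = 0.6847.
θ_z = arccos(0.6847) = 46.79°, so the elevation is 90° − 46.79° = 43.21°.

43.2°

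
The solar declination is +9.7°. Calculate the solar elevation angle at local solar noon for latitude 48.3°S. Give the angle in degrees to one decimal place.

At local solar noon the hour angle is zero, so the elevation is 90° − |φ − δ| = 90° − |-48.3° − (9.7°)| = 90° − 58.0° = 32.0°.

32.0°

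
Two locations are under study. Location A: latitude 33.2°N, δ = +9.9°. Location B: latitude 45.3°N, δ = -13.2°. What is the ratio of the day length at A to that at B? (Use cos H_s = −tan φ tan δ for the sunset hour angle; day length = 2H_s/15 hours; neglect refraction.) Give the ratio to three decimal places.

A: H_s = arccos(−tan 33.2° · tan 9.9°) = 96.56°, so 2H_s/15 = 12.8747 h.
B: H_s = arccos(−tan 45.3° · tan -13.2°) = 76.29°, so 2H_s/15 = 10.1720 h.
Ratio A/B = 12.8747 / 10.1720 = 1.2657.

1.266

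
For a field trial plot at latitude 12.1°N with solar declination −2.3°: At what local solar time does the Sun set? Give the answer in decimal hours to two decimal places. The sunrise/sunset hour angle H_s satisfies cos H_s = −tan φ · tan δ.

−tan φ tan δ = −(0.2144)(-0.0402) = 0.0086; H_s = arccos(0.0086) = 89.51°.
Sunset is at 12 + H_s/15 = 12 + 5.967 = 17.967 h local solar time.

17.97 h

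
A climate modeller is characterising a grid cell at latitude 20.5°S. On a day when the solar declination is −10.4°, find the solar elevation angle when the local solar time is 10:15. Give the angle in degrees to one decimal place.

Hour angle H = 15° × (10.25 − 12) = -26.25°.
cos θ_z = sin(-20.5°) sin(-10.4°) + cos(-20.5°) cos(-10.4°) cos(-26.25°) = 0.0632 + 0.8263 = 0.8895.
θ_z = arccos(0.8895) = 27.19°, so the elevation is 90° − 27.19° = 62.81°.

62.8°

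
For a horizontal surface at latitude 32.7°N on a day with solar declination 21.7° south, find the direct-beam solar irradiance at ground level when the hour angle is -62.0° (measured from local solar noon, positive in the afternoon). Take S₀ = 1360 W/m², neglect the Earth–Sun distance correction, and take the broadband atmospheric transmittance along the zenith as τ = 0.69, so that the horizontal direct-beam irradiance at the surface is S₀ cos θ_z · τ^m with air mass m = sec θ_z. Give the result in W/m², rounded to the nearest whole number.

25 W/m²

cos θ_z = sin(32.7°) sin(-21.7°) + cos(32.7°) cos(-21.7°) cos(-62.00°) = -0.1998 + 0.3671 = 0.1673.
Air mass m = 1/cos θ_z = 1/0.1673 = 5.977; τ^m = 0.69^5.977 = 0.1088.
Surface direct beam = 1360 × 0.1673 × 0.1088 = 24.76 W/m².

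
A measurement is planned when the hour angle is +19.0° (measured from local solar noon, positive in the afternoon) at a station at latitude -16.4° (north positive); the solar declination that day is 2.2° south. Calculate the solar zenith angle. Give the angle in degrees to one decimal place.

23.5°

cos θ_z = sin(-16.4°) sin(-2.2°) + cos(-16.4°) cos(-2.2°) cos(19.00°) = 0.0108 + 0.9064 = 0.9172.
θ_z = arccos(0.9172) = 23.48°.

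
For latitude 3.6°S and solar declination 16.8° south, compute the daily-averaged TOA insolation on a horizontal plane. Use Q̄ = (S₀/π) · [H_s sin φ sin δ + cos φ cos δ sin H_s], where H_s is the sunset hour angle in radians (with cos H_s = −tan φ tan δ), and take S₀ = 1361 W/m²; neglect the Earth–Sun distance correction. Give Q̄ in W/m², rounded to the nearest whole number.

The sunset hour angle satisfies cos H_s = −tan φ tan δ = -0.0190, giving H_s = 91.09°. In radians, H_s = 1.5898.
H_s sin φ sin δ = 1.5898 × -0.0628 × -0.2890 = 0.0289.
cos φ cos δ sin H_s = 0.9980 × 0.9573 × 0.9998 = 0.9552.
Q̄ = (1361/π) × (0.0289 + 0.9552) = 433.22 × 0.9841 = 426.33 W/m².

426 W/m²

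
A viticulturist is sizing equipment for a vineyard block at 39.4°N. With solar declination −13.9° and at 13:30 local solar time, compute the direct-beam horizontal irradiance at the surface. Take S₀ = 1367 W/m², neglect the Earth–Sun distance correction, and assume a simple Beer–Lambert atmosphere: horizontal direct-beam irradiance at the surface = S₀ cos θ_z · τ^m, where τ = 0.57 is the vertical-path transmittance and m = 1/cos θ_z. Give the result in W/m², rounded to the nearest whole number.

Hour angle H = 15° × (13.5 − 12) = 22.50°.
cos θ_z = sin φ sin δ + cos φ cos δ cos H = (0.6347)(-0.2402) + (0.7727)(0.9707)(0.9239) = 0.5405.
Air mass m = 1/cos θ_z = 1/0.5405 = 1.850; τ^m = 0.57^1.850 = 0.3535.
Surface direct beam = 1367 × 0.5405 × 0.3535 = 261.19 W/m².

261 W/m²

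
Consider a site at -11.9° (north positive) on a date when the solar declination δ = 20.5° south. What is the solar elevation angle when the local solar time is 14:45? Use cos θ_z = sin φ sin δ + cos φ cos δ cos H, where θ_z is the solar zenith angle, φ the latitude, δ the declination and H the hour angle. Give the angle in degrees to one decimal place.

Hour angle H = 15° × (14.75 − 12) = 41.25°.
cos θ_z = sin φ sin δ + cos φ cos δ cos H = (-0.2062)(-0.3502) + (0.9785)(0.9367)(0.7518) = 0.7613.
θ_z = arccos(0.7613) = 40.42°, so the elevation is 90° − 40.42° = 49.58°.

49.6°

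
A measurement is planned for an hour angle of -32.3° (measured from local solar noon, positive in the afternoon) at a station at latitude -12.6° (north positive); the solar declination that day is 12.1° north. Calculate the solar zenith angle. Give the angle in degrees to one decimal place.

40.5°

With φ = -12.6°, δ = 12.1°, H = -32.30°: sin φ sin δ = -0.0457, cos φ cos δ cos H = 0.8066, so cos θ_z = 0.7609.
θ_z = arccos(0.7609) = 40.46°.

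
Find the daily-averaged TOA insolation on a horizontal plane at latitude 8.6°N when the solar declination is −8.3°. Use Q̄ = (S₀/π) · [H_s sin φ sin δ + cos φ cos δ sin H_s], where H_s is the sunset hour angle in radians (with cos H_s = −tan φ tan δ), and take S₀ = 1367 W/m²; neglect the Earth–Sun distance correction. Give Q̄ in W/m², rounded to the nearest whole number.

−tan φ tan δ = −(0.1512)(-0.1459) = 0.0221; H_s = arccos(0.0221) = 88.73°. In radians, H_s = 1.5486.
H_s sin φ sin δ = 1.5486 × 0.1495 × -0.1444 = -0.0334.
cos φ cos δ sin H_s = 0.9888 × 0.9895 × 0.9998 = 0.9782.
Q̄ = (1367/π) × (-0.0334 + 0.9782) = 435.13 × 0.9448 = 411.11 W/m².

411 W/m²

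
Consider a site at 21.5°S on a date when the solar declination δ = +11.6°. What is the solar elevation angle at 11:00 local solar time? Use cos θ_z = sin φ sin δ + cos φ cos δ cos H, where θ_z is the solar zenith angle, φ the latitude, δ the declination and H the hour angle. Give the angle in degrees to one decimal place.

Hour angle H = 15° × (11 − 12) = -15.00°.
With φ = -21.5°, δ = 11.6°, H = -15.00°: sin φ sin δ = -0.0737, cos φ cos δ cos H = 0.8804, so cos θ_z = 0.8067.
θ_z = arccos(0.8067) = 36.23°, so the elevation is 90° − 36.23° = 53.77°.

53.8°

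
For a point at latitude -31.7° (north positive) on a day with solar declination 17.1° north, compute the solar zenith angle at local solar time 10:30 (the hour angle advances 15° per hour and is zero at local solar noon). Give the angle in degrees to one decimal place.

53.4°

Hour angle H = 15° × (10.5 − 12) = -22.50°.
cos θ_z = sin(-31.7°) sin(17.1°) + cos(-31.7°) cos(17.1°) cos(-22.50°) = -0.1545 + 0.7513 = 0.5968.
θ_z = arccos(0.5968) = 53.36°.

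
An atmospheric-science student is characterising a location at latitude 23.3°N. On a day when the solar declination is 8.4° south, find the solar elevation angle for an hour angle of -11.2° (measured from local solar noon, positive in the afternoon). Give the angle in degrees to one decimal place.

With φ = 23.3°, δ = -8.4°, H = -11.20°: sin φ sin δ = -0.0578, cos φ cos δ cos H = 0.8913, so cos θ_z = 0.8335.
θ_z = arccos(0.8335) = 33.54°, so the elevation is 90° − 33.54° = 56.46°.

56.5°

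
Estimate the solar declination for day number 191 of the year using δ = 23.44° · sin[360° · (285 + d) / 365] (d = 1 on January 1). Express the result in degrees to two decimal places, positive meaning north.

+22.10°

360 × (285 + 191) / 365 = 469.479°; sin(469.479°) = 0.9428.
δ = 23.44 × 0.9428 = 22.099° ≈ +22.10°.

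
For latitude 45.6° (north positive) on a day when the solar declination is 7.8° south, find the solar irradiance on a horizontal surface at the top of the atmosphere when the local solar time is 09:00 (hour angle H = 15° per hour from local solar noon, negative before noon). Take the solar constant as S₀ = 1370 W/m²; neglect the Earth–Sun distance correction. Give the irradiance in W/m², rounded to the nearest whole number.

539 W/m²

Hour angle H = 15° × (9 − 12) = -45.00°.
cos θ_z = sin(45.6°) sin(-7.8°) + cos(45.6°) cos(-7.8°) cos(-45.00°) = -0.0970 + 0.4902 = 0.3932.
Top-of-atmosphere irradiance = S₀ cos θ_z = 1370 × 0.3932 = 538.68 W/m².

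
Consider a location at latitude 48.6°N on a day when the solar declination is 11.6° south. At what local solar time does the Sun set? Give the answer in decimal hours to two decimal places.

17.10 h

cos H_s = −tan(48.6°) · tan(-11.6°) = 0.2328, so H_s = arccos(0.2328) = 76.54°.
Sunset is at 12 + H_s/15 = 12 + 5.103 = 17.103 h local solar time.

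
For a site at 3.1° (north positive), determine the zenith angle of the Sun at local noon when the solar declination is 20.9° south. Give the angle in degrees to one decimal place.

At local solar noon the hour angle is zero, so the zenith angle is |φ − δ| = |3.1° − (-20.9°)| = 24.0°.

24.0°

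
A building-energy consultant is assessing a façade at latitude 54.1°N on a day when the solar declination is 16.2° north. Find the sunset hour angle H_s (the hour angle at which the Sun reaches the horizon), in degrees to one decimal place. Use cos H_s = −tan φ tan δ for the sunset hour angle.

−tan φ tan δ = −(1.3814)(0.2905) = -0.4013; H_s = arccos(-0.4013) = 113.66°.

113.7°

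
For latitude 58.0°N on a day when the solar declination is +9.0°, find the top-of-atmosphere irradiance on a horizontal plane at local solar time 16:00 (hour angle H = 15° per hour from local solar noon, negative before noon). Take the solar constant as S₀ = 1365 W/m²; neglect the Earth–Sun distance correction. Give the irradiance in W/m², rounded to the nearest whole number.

Hour angle H = 15° × (16 − 12) = 60.00°.
With φ = 58.0°, δ = 9.0°, H = 60.00°: sin φ sin δ = 0.1327, cos φ cos δ cos H = 0.2617, so cos θ_z = 0.3944.
Top-of-atmosphere irradiance = S₀ cos θ_z = 1365 × 0.3944 = 538.36 W/m².

538 W/m²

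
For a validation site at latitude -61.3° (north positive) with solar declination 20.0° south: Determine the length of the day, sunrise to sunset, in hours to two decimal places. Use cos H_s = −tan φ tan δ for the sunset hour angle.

cos H_s = −tan(-61.3°) · tan(-20.0°) = -0.6648, so H_s = arccos(-0.6648) = 131.67°.
Day length = 2 H_s / 15° h⁻¹ = 263.34° / 15 = 17.556 h.

17.56 hours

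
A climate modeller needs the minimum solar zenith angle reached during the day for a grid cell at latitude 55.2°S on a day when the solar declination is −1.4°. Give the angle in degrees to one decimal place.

At local solar noon the hour angle is zero, so the zenith angle is |φ − δ| = |-55.2° − (-1.4°)| = 53.8°.

53.8°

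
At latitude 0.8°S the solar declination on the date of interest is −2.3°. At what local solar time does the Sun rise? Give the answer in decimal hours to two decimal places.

The sunset hour angle satisfies cos H_s = −tan φ tan δ = -0.0006, giving H_s = 90.03°.
Sunrise is at 12 − H_s/15 = 12 − 6.002 = 5.998 h local solar time.

6.00 h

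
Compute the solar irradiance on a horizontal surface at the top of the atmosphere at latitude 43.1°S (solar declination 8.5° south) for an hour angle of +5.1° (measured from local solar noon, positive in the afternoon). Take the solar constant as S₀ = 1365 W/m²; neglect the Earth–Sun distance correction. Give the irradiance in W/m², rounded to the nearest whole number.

cos θ_z = sin φ sin δ + cos φ cos δ cos H = (-0.6833)(-0.1478) + (0.7302)(0.9890)(0.9960) = 0.8203.
Top-of-atmosphere irradiance = S₀ cos θ_z = 1365 × 0.8203 = 1119.71 W/m².

1120 W/m²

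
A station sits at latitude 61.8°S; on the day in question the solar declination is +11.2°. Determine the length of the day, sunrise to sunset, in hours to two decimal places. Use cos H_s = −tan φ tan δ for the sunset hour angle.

9.11 hours

cos H_s = −tan(-61.8°) · tan(11.2°) = 0.3693, so H_s = arccos(0.3693) = 68.33°.
Day length = 2 H_s / 15° h⁻¹ = 136.66° / 15 = 9.111 h.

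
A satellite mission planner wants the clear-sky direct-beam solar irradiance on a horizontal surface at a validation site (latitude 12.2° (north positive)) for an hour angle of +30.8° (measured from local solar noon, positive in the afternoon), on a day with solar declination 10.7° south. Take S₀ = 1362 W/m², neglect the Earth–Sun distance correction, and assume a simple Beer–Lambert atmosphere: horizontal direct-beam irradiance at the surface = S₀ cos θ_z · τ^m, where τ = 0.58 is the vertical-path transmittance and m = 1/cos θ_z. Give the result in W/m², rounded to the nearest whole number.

535 W/m²

With φ = 12.2°, δ = -10.7°, H = 30.80°: sin φ sin δ = -0.0392, cos φ cos δ cos H = 0.8250, so cos θ_z = 0.7858.
Air mass m = 1/cos θ_z = 1/0.7858 = 1.273; τ^m = 0.58^1.273 = 0.4999.
Surface direct beam = 1362 × 0.7858 × 0.4999 = 535.02 W/m².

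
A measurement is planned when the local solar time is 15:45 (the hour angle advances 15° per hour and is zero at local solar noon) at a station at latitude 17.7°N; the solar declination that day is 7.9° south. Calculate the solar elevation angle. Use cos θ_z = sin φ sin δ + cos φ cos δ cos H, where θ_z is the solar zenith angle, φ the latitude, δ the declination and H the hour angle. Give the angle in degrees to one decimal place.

28.8°

Hour angle H = 15° × (15.75 − 12) = 56.25°.
With φ = 17.7°, δ = -7.9°, H = 56.25°: sin φ sin δ = -0.0418, cos φ cos δ cos H = 0.5242, so cos θ_z = 0.4824.
θ_z = arccos(0.4824) = 61.16°, so the elevation is 90° − 61.16° = 28.84°.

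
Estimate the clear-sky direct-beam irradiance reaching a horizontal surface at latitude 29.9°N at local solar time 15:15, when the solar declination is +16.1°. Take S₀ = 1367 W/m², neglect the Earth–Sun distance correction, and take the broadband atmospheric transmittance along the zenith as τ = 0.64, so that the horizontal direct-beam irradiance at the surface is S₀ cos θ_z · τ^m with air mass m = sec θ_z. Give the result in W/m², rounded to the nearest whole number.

491 W/m²

Hour angle H = 15° × (15.25 − 12) = 48.75°.
cos θ_z = sin φ sin δ + cos φ cos δ cos H = (0.4985)(0.2773) + (0.8669)(0.9608)(0.6593) = 0.6874.
Air mass m = 1/cos θ_z = 1/0.6874 = 1.455; τ^m = 0.64^1.455 = 0.5224.
Surface direct beam = 1367 × 0.6874 × 0.5224 = 490.89 W/m².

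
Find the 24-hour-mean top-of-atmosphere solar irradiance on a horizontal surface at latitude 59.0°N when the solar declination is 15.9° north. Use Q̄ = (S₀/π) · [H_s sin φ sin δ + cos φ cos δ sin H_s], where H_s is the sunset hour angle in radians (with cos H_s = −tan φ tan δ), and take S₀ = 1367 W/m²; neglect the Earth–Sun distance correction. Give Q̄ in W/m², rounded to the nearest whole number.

401 W/m²

The sunset hour angle satisfies cos H_s = −tan φ tan δ = -0.4741, giving H_s = 118.30°. In radians, H_s = 2.0647.
H_s sin φ sin δ = 2.0647 × 0.8572 × 0.2740 = 0.4849.
cos φ cos δ sin H_s = 0.5150 × 0.9617 × 0.8805 = 0.4361.
Q̄ = (1367/π) × (0.4849 + 0.4361) = 435.13 × 0.9210 = 400.75 W/m².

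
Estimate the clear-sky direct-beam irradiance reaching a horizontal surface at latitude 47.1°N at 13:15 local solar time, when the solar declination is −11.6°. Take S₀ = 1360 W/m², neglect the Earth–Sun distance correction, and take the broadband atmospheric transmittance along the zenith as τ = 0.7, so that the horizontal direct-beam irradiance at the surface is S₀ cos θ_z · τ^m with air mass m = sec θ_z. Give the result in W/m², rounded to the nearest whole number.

315 W/m²

Hour angle H = 15° × (13.25 − 12) = 18.75°.
cos θ_z = sin φ sin δ + cos φ cos δ cos H = (0.7325)(-0.2011) + (0.6807)(0.9796)(0.9469) = 0.4841.
Air mass m = 1/cos θ_z = 1/0.4841 = 2.066; τ^m = 0.7^2.066 = 0.4786.
Surface direct beam = 1360 × 0.4841 × 0.4786 = 315.10 W/m².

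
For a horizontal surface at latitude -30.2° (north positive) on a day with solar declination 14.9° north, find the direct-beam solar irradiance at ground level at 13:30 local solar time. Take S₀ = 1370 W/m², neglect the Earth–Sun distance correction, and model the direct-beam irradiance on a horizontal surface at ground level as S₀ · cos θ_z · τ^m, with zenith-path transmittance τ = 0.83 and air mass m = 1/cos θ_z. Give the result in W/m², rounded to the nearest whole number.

Hour angle H = 15° × (13.5 − 12) = 22.50°.
With φ = -30.2°, δ = 14.9°, H = 22.50°: sin φ sin δ = -0.1293, cos φ cos δ cos H = 0.7716, so cos θ_z = 0.6423.
Air mass m = 1/cos θ_z = 1/0.6423 = 1.557; τ^m = 0.83^1.557 = 0.7482.
Surface direct beam = 1370 × 0.6423 × 0.7482 = 658.38 W/m².

658 W/m²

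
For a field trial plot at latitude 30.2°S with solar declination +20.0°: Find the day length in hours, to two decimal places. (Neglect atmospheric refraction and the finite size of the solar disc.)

10.37 hours

cos H_s = −tan(-30.2°) · tan(20.0°) = 0.2118, so H_s = arccos(0.2118) = 77.77°.
Day length = 2 H_s / 15° h⁻¹ = 155.54° / 15 = 10.369 h.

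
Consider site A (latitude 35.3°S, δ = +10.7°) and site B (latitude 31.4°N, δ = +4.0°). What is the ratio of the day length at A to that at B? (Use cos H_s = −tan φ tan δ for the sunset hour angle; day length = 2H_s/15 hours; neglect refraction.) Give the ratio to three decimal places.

A: H_s = arccos(−tan -35.3° · tan 10.7°) = 82.31°, so 2H_s/15 = 10.9747 h.
B: H_s = arccos(−tan 31.4° · tan 4.0°) = 92.45°, so 2H_s/15 = 12.3267 h.
Ratio A/B = 10.9747 / 12.3267 = 0.8903.

0.890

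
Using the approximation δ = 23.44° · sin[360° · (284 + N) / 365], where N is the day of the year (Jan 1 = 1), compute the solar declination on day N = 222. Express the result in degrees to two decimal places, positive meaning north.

+15.36°

360 × (284 + 222) / 365 = 499.068°; sin(499.068°) = 0.6552.
δ = 23.44 × 0.6552 = 15.358° ≈ +15.36°.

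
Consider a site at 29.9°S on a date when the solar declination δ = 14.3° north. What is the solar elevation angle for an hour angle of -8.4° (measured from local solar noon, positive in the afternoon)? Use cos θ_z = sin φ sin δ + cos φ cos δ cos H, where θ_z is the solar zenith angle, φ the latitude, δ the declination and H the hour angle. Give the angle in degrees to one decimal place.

45.1°

With φ = -29.9°, δ = 14.3°, H = -8.40°: sin φ sin δ = -0.1231, cos φ cos δ cos H = 0.8310, so cos θ_z = 0.7079.
θ_z = arccos(0.7079) = 44.94°, so the elevation is 90° − 44.94° = 45.06°.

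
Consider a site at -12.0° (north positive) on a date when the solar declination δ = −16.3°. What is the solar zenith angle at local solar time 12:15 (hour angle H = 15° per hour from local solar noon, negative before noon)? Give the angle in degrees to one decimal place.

5.6°

Hour angle H = 15° × (12.25 − 12) = 3.75°.
cos θ_z = sin(-12.0°) sin(-16.3°) + cos(-12.0°) cos(-16.3°) cos(3.75°) = 0.0584 + 0.9368 = 0.9952.
θ_z = arccos(0.9952) = 5.62°.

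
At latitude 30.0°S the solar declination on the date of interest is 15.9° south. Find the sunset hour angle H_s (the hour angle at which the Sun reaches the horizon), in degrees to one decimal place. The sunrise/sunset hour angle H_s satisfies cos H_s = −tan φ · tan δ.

99.5°

The sunset hour angle satisfies cos H_s = −tan φ tan δ = -0.1645, giving H_s = 99.47°.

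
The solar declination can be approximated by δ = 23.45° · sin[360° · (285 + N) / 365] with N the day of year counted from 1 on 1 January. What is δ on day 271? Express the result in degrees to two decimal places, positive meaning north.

-3.42°

360 × (285 + 271) / 365 = 548.384°; sin(548.384°) = -0.1458.
δ = 23.45 × -0.1458 = -3.419° ≈ -3.42°.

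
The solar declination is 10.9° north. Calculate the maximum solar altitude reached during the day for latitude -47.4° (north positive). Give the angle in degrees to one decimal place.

At local solar noon the hour angle is zero, so the elevation is 90° − |φ − δ| = 90° − |-47.4° − (10.9°)| = 90° − 58.3° = 31.7°.

31.7°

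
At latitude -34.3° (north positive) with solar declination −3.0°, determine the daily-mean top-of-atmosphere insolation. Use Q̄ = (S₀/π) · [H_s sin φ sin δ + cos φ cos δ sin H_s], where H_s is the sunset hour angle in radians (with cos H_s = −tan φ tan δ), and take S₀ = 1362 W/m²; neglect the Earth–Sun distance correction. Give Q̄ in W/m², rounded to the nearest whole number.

The sunset hour angle satisfies cos H_s = −tan φ tan δ = -0.0358, giving H_s = 92.05°. In radians, H_s = 1.6066.
H_s sin φ sin δ = 1.6066 × -0.5635 × -0.0523 = 0.0473.
cos φ cos δ sin H_s = 0.8261 × 0.9986 × 0.9994 = 0.8244.
Q̄ = (1362/π) × (0.0473 + 0.8244) = 433.54 × 0.8717 = 377.92 W/m².

378 W/m²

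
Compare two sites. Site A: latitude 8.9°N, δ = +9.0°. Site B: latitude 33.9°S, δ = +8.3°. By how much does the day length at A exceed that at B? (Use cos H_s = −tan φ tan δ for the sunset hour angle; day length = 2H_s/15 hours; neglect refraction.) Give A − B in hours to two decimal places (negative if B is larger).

+0.94 h

A: H_s = arccos(−tan 8.9° · tan 9.0°) = 91.42°, so 2H_s/15 = 12.1893 h.
B: H_s = arccos(−tan -33.9° · tan 8.3°) = 84.37°, so 2H_s/15 = 11.2493 h.
A − B = 12.1893 − 11.2493 = 0.9400 h.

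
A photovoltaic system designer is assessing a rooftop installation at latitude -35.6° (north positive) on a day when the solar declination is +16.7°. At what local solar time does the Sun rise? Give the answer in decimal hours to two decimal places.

−tan φ tan δ = −(-0.7159)(0.3000) = 0.2148; H_s = arccos(0.2148) = 77.60°.
Sunrise is at 12 − H_s/15 = 12 − 5.173 = 6.827 h local solar time.

6.83 h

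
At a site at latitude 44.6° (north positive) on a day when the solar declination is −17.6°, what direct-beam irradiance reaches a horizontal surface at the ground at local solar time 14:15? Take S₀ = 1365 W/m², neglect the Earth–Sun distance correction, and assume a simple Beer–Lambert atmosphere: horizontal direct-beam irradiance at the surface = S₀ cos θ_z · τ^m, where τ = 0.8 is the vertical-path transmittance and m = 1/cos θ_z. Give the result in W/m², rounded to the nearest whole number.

Hour angle H = 15° × (14.25 − 12) = 33.75°.
cos θ_z = sin φ sin δ + cos φ cos δ cos H = (0.7022)(-0.3024) + (0.7120)(0.9532)(0.8315) = 0.3520.
Air mass m = 1/cos θ_z = 1/0.3520 = 2.841; τ^m = 0.8^2.841 = 0.5305.
Surface direct beam = 1365 × 0.3520 × 0.5305 = 254.89 W/m².

255 W/m²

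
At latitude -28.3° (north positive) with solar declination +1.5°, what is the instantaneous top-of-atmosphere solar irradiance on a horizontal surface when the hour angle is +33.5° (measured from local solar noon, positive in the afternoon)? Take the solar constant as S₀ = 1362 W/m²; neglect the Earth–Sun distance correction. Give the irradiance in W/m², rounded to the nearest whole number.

With φ = -28.3°, δ = 1.5°, H = 33.50°: sin φ sin δ = -0.0124, cos φ cos δ cos H = 0.7340, so cos θ_z = 0.7216.
Top-of-atmosphere irradiance = S₀ cos θ_z = 1362 × 0.7216 = 982.82 W/m².

983 W/m²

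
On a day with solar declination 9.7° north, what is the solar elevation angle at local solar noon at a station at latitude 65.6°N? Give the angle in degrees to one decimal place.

At local solar noon the hour angle is zero, so the elevation is 90° − |φ − δ| = 90° − |65.6° − (9.7°)| = 90° − 55.9° = 34.1°.

34.1°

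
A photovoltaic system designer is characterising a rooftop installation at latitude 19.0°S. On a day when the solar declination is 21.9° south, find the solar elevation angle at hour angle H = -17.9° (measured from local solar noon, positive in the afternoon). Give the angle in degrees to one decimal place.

With φ = -19.0°, δ = -21.9°, H = -17.90°: sin φ sin δ = 0.1214, cos φ cos δ cos H = 0.8348, so cos θ_z = 0.9562.
θ_z = arccos(0.9562) = 17.02°, so the elevation is 90° − 17.02° = 72.98°.

73.0°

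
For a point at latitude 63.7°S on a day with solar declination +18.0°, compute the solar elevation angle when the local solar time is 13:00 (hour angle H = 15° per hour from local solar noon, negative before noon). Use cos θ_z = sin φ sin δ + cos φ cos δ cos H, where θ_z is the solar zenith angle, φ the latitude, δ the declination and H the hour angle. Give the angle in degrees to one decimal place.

Hour angle H = 15° × (13 − 12) = 15.00°.
cos θ_z = sin(-63.7°) sin(18.0°) + cos(-63.7°) cos(18.0°) cos(15.00°) = -0.2770 + 0.4070 = 0.1300.
θ_z = arccos(0.1300) = 82.53°, so the elevation is 90° − 82.53° = 7.47°.

7.5°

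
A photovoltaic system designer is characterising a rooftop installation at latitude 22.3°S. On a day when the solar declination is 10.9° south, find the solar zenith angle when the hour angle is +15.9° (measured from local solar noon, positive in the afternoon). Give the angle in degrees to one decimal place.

With φ = -22.3°, δ = -10.9°, H = 15.90°: sin φ sin δ = 0.0718, cos φ cos δ cos H = 0.8738, so cos θ_z = 0.9456.
θ_z = arccos(0.9456) = 18.99°.

19.0°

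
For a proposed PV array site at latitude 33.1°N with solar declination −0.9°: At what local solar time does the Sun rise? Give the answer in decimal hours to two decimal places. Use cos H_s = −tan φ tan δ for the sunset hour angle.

The sunset hour angle satisfies cos H_s = −tan φ tan δ = 0.0102, giving H_s = 89.42°.
Sunrise is at 12 − H_s/15 = 12 − 5.961 = 6.039 h local solar time.

6.04 h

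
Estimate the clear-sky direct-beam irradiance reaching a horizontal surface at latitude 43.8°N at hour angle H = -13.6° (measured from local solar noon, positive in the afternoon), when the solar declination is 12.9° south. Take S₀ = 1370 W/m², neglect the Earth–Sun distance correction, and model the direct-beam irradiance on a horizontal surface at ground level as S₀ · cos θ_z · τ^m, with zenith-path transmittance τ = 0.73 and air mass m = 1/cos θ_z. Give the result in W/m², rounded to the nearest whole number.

cos θ_z = sin φ sin δ + cos φ cos δ cos H = (0.6921)(-0.2233) + (0.7218)(0.9748)(0.9720) = 0.5294.
Air mass m = 1/cos θ_z = 1/0.5294 = 1.889; τ^m = 0.73^1.889 = 0.5518.
Surface direct beam = 1370 × 0.5294 × 0.5518 = 400.21 W/m².

400 W/m²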